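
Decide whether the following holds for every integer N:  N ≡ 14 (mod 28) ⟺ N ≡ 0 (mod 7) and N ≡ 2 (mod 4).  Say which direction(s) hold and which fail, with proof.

Forward direction. Suppose N ≡ 14 (mod 28); write N = 28j + 14. Since 7 ∣ 28, reducing mod 7 gives N ≡ 14 ≡ 0 (mod 7); since 4 ∣ 28, reducing mod 4 gives N ≡ 14 ≡ 2 (mod 4).

Converse. If N ≡ 0 (mod 7) and N ≡ 2 (mod 4), then by the Chinese remainder theorem N ≡ 14 (mod 28). This is exactly N ≡ 14 (mod 28).

Equivalent; both directions hold.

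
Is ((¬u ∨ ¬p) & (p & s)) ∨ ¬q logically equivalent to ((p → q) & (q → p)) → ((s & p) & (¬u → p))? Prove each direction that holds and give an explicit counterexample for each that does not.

Neither implication holds.

(⇒) This fails. Under s = F, p = F, u = F, q = F, the left side is true but the right side is false.

(⇐) This fails. Under s = F, p = F, u = F, q = T, the left side is false but the right side is true.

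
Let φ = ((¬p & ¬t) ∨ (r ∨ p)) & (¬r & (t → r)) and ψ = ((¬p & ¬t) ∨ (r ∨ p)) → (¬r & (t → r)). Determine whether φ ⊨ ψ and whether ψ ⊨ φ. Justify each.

[⇒] Assume the antecedent. If p is true, the antecedent forces (p = T, r = F, t = F), and the consequent holds there. If p is false, the antecedent forces (p = F, r = F, t = F), and the consequent holds there. Either way the consequent holds.

[⇐] This fails. Under p = F, r = F, t = T, the left side is false but the right side is true.

(⇒) holds; (⇐) fails.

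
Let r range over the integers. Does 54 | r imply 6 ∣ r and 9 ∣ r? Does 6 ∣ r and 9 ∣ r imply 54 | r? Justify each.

Only the forward direction holds.

(⟸) This fails: take r = 18. Both 6 ∣ 18 and 9 ∣ 18, yet 18 is not a multiple of 54 (since 18 = 0·54 + 18), so 54 ∤ 18.

(⟹) If 54 ∣ r, write r = 54q. Since 54 = 9·6, r = 6·(9q), so 6 ∣ r; and since 54 = 6·9, r = 9·(6q), so 9 ∣ r.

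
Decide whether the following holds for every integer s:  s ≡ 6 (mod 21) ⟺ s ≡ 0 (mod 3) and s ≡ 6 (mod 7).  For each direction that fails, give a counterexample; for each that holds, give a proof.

The biconditional holds.

[⇐] If s ≡ 0 (mod 3) and s ≡ 6 (mod 7), then by the Chinese remainder theorem s ≡ 6 (mod 21). This is exactly s ≡ 6 (mod 21).

[⇒] Suppose s ≡ 6 (mod 21); write s = 21j + 6. Since 3 ∣ 21, reducing mod 3 gives s ≡ 6 ≡ 0 (mod 3); since 7 ∣ 21, reducing mod 7 gives s ≡ 6 (mod 7).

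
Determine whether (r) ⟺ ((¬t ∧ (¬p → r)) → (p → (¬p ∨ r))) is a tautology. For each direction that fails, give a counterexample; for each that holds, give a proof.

(⟹) Assume the antecedent. If r is true, the consequent reduces to true regardless of the other variables. If r is false, the antecedent cannot hold. Either way the consequent holds.

(⟸) This fails. Under r = F, p = F, t = F, the left side is false but the right side is true.

The forward direction holds; the converse fails.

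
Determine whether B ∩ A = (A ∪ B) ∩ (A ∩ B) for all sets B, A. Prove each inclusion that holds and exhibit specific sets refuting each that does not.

Both inclusions hold; the sets are equal.

Reverse inclusion. Let x ∈ (A ∪ B) ∩ (A ∩ B). Then x ∈ B ∩ A, from which x ∈ B ∩ A.

Forward inclusion. Let x ∈ B ∩ A. Then x ∈ B ∩ A, from which x ∈ (A ∪ B) ∩ (A ∩ B).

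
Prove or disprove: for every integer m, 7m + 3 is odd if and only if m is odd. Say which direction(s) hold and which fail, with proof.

Both directions fail.

(→) This fails: m = 6 gives 7m + 3 = 45, which is odd, but 6 is even, not odd.

(←) This also fails: m = 7 is odd, but 7m + 3 = 52 is even, not odd.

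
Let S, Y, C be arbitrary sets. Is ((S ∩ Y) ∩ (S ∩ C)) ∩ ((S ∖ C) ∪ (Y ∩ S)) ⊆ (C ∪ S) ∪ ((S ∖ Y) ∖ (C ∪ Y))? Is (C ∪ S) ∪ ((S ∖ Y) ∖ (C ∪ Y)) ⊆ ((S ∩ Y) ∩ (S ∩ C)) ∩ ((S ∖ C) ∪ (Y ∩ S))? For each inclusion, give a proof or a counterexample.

(⊆) Let x ∈ ((S ∩ Y) ∩ (S ∩ C)) ∩ ((S ∖ C) ∪ (Y ∩ S)). Then x ∈ S ∩ Y ∩ C, from which x ∈ (C ∪ S) ∪ ((S ∖ Y) ∖ (C ∪ Y)).

(⊇) This inclusion fails. Take S = {1}, Y = ∅, C = ∅; then 1 ∈ (C ∪ S) ∪ ((S ∖ Y) ∖ (C ∪ Y)) but 1 ∉ ((S ∩ Y) ∩ (S ∩ C)) ∩ ((S ∖ C) ∪ (Y ∩ S)).

(⊆) holds; (⊇) fails.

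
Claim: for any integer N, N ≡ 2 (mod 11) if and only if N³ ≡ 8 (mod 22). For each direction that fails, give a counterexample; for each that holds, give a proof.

Not equivalent: only (⇐) holds.

(⟸) The residues r modulo 22 with r³ ≡ 8 (mod 22) are exactly {2}, and each is ≡ 2 (mod 11).

(⟹) This fails: take N = 13. Then 13 ≡ 2 (mod 11), but 13³ = 2197 ≡ 19 (mod 22), not 8.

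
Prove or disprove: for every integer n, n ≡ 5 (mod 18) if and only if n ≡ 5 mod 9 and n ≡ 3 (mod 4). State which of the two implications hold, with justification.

(⇒) fails; (⇐) holds.

Forward direction. This fails: n = 5 gives 5 ≡ 5 (mod 18) but 5 ≡ 1 (mod 4), so the conjunction on the right does not hold.

Converse. If n ≡ 5 (mod 9) and n ≡ 3 (mod 4), then by the Chinese remainder theorem n ≡ 23 (mod 36). Since 23 ≡ 5 (mod 18) and 18 ∣ 36, we get n ≡ 5 (mod 18).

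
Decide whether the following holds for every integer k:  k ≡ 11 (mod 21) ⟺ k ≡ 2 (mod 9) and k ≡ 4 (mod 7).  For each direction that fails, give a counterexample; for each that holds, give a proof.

[⇒] This fails: k = 32 gives 32 ≡ 11 (mod 21) but 32 ≡ 5 (mod 9), so the conjunction on the right does not hold.

[⇐] Conversely, if k ≡ 2 (mod 9) and k ≡ 4 (mod 7), then by the Chinese remainder theorem k ≡ 11 (mod 63). Since 11 ≡ 11 (mod 21) and 21 ∣ 63, we get k ≡ 11 (mod 21).

The forward direction fails; the converse holds.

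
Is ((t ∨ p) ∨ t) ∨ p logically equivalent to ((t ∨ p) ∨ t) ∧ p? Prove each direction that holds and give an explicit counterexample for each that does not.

Forward direction. This fails. Under p = F, t = T, the left side is true but the right side is false.

Converse. Assume the antecedent. If p is true, ((t ∨ p) ∨ t) ∨ p reduces to true regardless of the other variables. If p is false, the antecedent cannot hold. Either way ((t ∨ p) ∨ t) ∨ p holds.

Not equivalent: only (⇐) holds.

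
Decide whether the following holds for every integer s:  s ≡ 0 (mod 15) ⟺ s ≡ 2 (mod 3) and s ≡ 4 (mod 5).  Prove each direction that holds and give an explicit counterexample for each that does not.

(⇒) fails and (⇐) fails.

[⇒] This fails: s = 0 gives 0 ≡ 0 (mod 15) but 0 ≡ 0 (mod 3), so the conjunction on the right does not hold.

[⇐] This fails: s = 14 satisfies both congruences on the right (14 ≡ 2 mod 3 and 14 ≡ 4 mod 5) yet 14 ≡ 14 (mod 15), not 0.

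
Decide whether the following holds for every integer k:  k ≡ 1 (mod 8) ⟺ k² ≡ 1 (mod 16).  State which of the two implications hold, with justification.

Only the forward implication holds.

Converse. This fails: take k = 7. Then 7² = 49 ≡ 1 (mod 16), yet 7 ≡ 7 (mod 8), not 1.

Forward direction. Suppose k ≡ 1 (mod 8). Working modulo 16, k ∈ {1, 9}; for each such r, r² ≡ 1 (mod 16).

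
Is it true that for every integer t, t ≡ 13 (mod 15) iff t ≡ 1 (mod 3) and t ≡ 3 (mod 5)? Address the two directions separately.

Both directions hold; the statement is true.

Converse. If t ≡ 1 (mod 3) and t ≡ 3 (mod 5), then by the Chinese remainder theorem t ≡ 13 (mod 15). This is exactly t ≡ 13 (mod 15).

Forward direction. Suppose t ≡ 13 (mod 15); write t = 15j + 13. Since 3 ∣ 15, reducing mod 3 gives t ≡ 13 ≡ 1 (mod 3); since 5 ∣ 15, reducing mod 5 gives t ≡ 13 ≡ 3 (mod 5).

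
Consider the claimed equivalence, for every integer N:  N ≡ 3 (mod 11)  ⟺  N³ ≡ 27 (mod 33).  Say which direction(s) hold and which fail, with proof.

Only the converse holds.

(→) This fails: take N = 14. Then 14 ≡ 3 (mod 11), but 14³ = 2744 ≡ 5 (mod 33), not 27.

(←) Conversely, the residues r modulo 33 with r³ ≡ 27 (mod 33) are exactly {3}, and each is ≡ 3 (mod 11).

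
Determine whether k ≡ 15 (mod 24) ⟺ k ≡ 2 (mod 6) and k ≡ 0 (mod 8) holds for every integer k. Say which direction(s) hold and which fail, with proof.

(⇒) fails and (⇐) fails.

(⇒) This fails: k = 15 gives 15 ≡ 15 (mod 24) but 15 ≡ 3 (mod 6), so the conjunction on the right does not hold.

(⇐) This fails: k = 8 satisfies both congruences on the right (8 ≡ 2 mod 6 and 8 ≡ 0 mod 8) yet 8 ≡ 8 (mod 24), not 15.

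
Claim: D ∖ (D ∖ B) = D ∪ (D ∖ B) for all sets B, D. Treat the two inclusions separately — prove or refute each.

Only the forward inclusion holds.

(⟹) Let x ∈ D ∖ (D ∖ B). Then x ∈ B ∩ D, from which x ∈ D ∪ (D ∖ B).

(⟸) This inclusion fails. Take B = ∅, D = {1}; then 1 ∈ D ∪ (D ∖ B) but 1 ∉ D ∖ (D ∖ B).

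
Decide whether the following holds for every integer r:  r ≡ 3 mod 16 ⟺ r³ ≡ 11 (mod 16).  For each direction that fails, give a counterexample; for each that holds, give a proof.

Equivalent; both directions hold.

(⟹) Suppose r ≡ 3 mod 16. Write r = 16j + 3. Then (16j + 3)³ = 4096j³ + 2304j² + 432j + 27 = 16(256j³ + 144j² + 27j + 1) + 11, so r³ ≡ 11 (mod 16).

(⟸) Conversely, suppose r³ ≡ 11 (mod 16). The only residue r in {0, …, 15} with r³ ≡ 11 (mod 16) is r = 3, so r ≡ 3 (mod 16).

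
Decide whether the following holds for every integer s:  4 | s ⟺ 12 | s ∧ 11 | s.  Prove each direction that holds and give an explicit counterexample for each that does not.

(←) Suppose 12 ∣ s and 11 ∣ s. Any common multiple of 12 and 11 is a multiple of their lcm; here gcd(12, 11) = 1, so lcm(12, 11) = 12·11 = 132, so 132 ∣ s. Since 4 ∣ 132, it follows that 4 ∣ s.

(→) This fails: take s = 4. Certainly 4 ∣ 4, but 12 ∤ 4.

Only the reverse direction holds.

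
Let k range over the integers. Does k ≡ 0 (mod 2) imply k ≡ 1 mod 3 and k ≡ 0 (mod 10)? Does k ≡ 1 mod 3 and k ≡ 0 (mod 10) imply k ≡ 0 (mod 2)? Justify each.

Forward direction. This fails: k = 0 gives 0 ≡ 0 (mod 2) but 0 ≡ 0 (mod 3), so the conjunction on the right does not hold.

Converse. If k ≡ 1 (mod 3) and k ≡ 0 (mod 10), then by the Chinese remainder theorem k ≡ 10 (mod 30). Since 10 ≡ 0 (mod 2) and 2 ∣ 30, we get k ≡ 0 (mod 2).

The forward direction fails; the converse holds.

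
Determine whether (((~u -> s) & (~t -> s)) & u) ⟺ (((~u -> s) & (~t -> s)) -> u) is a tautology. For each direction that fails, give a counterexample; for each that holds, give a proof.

[⇐] This fails. Under u = F, s = F, t = F, the left side is false but the right side is true.

[⇒] Assume the antecedent. If u is true, ((~u -> s) & (~t -> s)) -> u reduces to true regardless of the other variables. If u is false, the antecedent cannot hold. Either way ((~u -> s) & (~t -> s)) -> u holds.

The forward direction holds; the converse fails.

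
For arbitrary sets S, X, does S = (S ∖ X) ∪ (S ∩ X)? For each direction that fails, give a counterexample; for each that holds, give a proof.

Both inclusions hold; the sets are equal.

(⟹) Let x ∈ S. Then either x ∈ S and x ∉ X; or x ∈ S ∩ X. In each case x ∈ (S ∖ X) ∪ (S ∩ X), so S ⊆ (S ∖ X) ∪ (S ∩ X).

(⟸) Let x ∈ (S ∖ X) ∪ (S ∩ X). Then either x ∈ S and x ∉ X; or x ∈ S ∩ X. In each case x ∈ S, so (S ∖ X) ∪ (S ∩ X) ⊆ S.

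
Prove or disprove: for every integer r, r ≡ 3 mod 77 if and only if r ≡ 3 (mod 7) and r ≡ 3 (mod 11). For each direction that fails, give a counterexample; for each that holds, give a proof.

Forward direction. Suppose r ≡ 3 (mod 77); write r = 77j + 3. Since 7 ∣ 77, reducing mod 7 gives r ≡ 3 (mod 7); since 11 ∣ 77, reducing mod 11 gives r ≡ 3 (mod 11).

Converse. If r ≡ 3 (mod 7) and r ≡ 3 (mod 11), then by the Chinese remainder theorem r ≡ 3 (mod 77). This is exactly r ≡ 3 (mod 77).

The biconditional holds.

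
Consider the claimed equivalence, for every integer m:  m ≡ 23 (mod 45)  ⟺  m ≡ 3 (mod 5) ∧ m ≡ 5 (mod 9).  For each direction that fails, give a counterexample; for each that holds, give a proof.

[⇒] Suppose m ≡ 23 (mod 45); write m = 45j + 23. Since 5 ∣ 45, reducing mod 5 gives m ≡ 23 ≡ 3 (mod 5); since 9 ∣ 45, reducing mod 9 gives m ≡ 23 ≡ 5 (mod 9).

[⇐] Conversely, if m ≡ 3 (mod 5) and m ≡ 5 (mod 9), then by the Chinese remainder theorem m ≡ 23 (mod 45). This is exactly m ≡ 23 (mod 45).

Both implications hold.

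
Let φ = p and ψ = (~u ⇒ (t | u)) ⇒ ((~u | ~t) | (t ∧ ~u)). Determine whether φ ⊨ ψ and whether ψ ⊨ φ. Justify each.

Forward direction. This fails. Under t = T, u = T, p = T, the left side is true but the right side is false.

Converse. This fails. Under t = F, u = F, p = F, the left side is false but the right side is true.

Neither implication holds.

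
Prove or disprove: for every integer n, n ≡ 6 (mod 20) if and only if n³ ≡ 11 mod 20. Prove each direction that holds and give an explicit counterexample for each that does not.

Neither implication holds.

(⇒) This fails: take n = 6. Then 6 ≡ 6 (mod 20), but 6³ = 216 ≡ 16 (mod 20), not 11.

(⇐) This fails: take n = 11. Then 11³ = 1331 ≡ 11 (mod 20), yet 11 ≡ 11 (mod 20), not 6.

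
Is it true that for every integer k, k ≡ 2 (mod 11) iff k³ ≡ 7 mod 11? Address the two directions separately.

Neither direction holds.

(→) This fails: take k = 2. Then 2 ≡ 2 (mod 11), but 2³ = 8 ≡ 8 (mod 11), not 7.

(←) This fails: take k = 6. Then 6³ = 216 ≡ 7 (mod 11), yet 6 ≡ 6 (mod 11), not 2.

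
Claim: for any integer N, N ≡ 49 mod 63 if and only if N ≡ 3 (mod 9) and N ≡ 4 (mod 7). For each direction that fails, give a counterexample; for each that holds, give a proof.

(⟹) This fails: N = 49 gives 49 ≡ 49 (mod 63) but 49 ≡ 4 (mod 9), so the conjunction on the right does not hold.

(⟸) This fails: N = 39 satisfies both congruences on the right (39 ≡ 3 mod 9 and 39 ≡ 4 mod 7) yet 39 ≡ 39 (mod 63), not 49.

Both directions fail.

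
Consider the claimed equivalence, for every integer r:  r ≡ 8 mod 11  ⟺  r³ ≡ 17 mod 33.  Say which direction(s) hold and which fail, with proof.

(←) The residues r modulo 33 with r³ ≡ 17 (mod 33) are exactly {8}, and each is ≡ 8 (mod 11).

(→) This fails: take r = 19. Then 19 ≡ 8 (mod 11), but 19³ = 6859 ≡ 28 (mod 33), not 17.

(⇒) fails; (⇐) holds.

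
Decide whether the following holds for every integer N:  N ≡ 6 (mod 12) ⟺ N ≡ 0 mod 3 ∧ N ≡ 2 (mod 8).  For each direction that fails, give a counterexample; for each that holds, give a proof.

[⇒] This fails: N = 6 gives 6 ≡ 6 (mod 12) but 6 ≡ 6 (mod 8), so the conjunction on the right does not hold.

[⇐] Conversely, if N ≡ 0 (mod 3) and N ≡ 2 (mod 8), then by the Chinese remainder theorem N ≡ 18 (mod 24). Since 18 ≡ 6 (mod 12) and 12 ∣ 24, we get N ≡ 6 (mod 12).

The forward direction fails; the converse holds.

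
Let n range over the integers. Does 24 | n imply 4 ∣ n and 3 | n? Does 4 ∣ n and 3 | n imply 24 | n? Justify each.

(→) If 24 ∣ n, write n = 24q. Since 24 = 6·4, n = 4·(6q), so 4 ∣ n; and since 24 = 8·3, n = 3·(8q), so 3 ∣ n.

(←) This fails: take n = 12. Both 4 ∣ 12 and 3 ∣ 12, yet 12 is not a multiple of 24 (since 12 = 0·24 + 12), so 24 ∤ 12.

(⇒) holds; (⇐) fails.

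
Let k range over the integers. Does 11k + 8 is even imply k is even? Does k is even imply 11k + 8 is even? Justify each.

(⇒) Suppose 11k + 8 is even. Since 11 is odd, 11k and k have the same parity, so 11k + 8 ≡ k + 8 (mod 2). As 8 is even, 11k + 8 is even exactly when k is even. Thus k is even.

(⇐) Conversely, suppose k is even; write k = 2j. Then 11k + 8 = 11·(2j) + 8 = 2·11j + 8, which is even.

Equivalent; both directions hold.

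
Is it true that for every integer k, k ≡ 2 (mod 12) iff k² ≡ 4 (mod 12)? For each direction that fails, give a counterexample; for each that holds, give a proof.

(⇒) Suppose k ≡ 2 (mod 12). Write k = 12j + 2. Then (12j + 2)² = 144j² + 48j + 4 = 12(12j² + 4j) + 4, so k² ≡ 4 (mod 12).

(⇐) This fails: take k = 4. Then 4² = 16 ≡ 4 (mod 12), yet 4 ≡ 4 (mod 12), not 2.

Not equivalent: only (⇒) holds.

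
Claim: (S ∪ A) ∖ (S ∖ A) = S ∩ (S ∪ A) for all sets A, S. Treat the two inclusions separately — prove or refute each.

Both inclusions fail.

Forward inclusion. This inclusion fails. Take A = {1}, S = ∅; then 1 ∈ (S ∪ A) ∖ (S ∖ A) but 1 ∉ S ∩ (S ∪ A).

Reverse inclusion. This inclusion fails. Take A = ∅, S = {1}; then 1 ∈ S ∩ (S ∪ A) but 1 ∉ (S ∪ A) ∖ (S ∖ A).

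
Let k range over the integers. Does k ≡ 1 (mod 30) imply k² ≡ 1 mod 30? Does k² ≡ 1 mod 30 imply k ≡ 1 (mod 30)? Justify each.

(⟸) This fails: take k = 11. Then 11² = 121 ≡ 1 (mod 30), yet 11 ≡ 11 (mod 30), not 1.

(⟹) Suppose k ≡ 1 (mod 30). Write k = 30j + 1. Then (30j + 1)² = 900j² + 60j + 1 = 30(30j² + 2j) + 1, so k² ≡ 1 (mod 30).

Not equivalent: only (⇒) holds.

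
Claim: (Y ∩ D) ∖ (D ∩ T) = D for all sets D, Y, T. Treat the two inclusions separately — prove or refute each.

Forward inclusion. Let x ∈ (Y ∩ D) ∖ (D ∩ T). Then x ∈ D ∩ Y and x ∉ T, from which x ∈ D.

Reverse inclusion. This inclusion fails. Take D = {1}, Y = ∅, T = ∅; then 1 ∈ D but 1 ∉ (Y ∩ D) ∖ (D ∩ T).

Only the forward inclusion holds.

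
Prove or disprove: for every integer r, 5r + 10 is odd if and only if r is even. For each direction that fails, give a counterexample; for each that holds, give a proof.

(⟹) This fails: r = 7 gives 5r + 10 = 45, which is odd, but 7 is odd, not even.

(⟸) This also fails: r = 2 is even, but 5r + 10 = 20 is even, not odd.

Both directions fail.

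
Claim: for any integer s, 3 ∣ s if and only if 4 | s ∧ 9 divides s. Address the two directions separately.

Forward direction. This fails: take s = 3. Certainly 3 ∣ 3, but 4 ∤ 3.

Converse. Suppose 4 ∣ s and 9 ∣ s. Any common multiple of 4 and 9 is a multiple of their lcm; here gcd(4, 9) = 1, so lcm(4, 9) = 4·9 = 36, so 36 ∣ s. Since 3 ∣ 36, it follows that 3 ∣ s.

Not equivalent: only (⇐) holds.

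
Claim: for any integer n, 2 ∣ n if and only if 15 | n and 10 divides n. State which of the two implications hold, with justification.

Only the converse holds.

[⇒] This fails: take n = 2. Certainly 2 ∣ 2, but 15 ∤ 2.

[⇐] Suppose 15 ∣ n and 10 ∣ n. Any common multiple of 15 and 10 is a multiple of their lcm; here lcm(15, 10) = 15·10/gcd(15, 10) = 150/5 = 30, so 30 ∣ n. Since 2 ∣ 30, it follows that 2 ∣ n.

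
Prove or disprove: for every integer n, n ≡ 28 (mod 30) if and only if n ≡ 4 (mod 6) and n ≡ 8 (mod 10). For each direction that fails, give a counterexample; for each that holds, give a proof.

Forward direction. Suppose n ≡ 28 (mod 30); write n = 30j + 28. Since 6 ∣ 30, reducing mod 6 gives n ≡ 28 ≡ 4 (mod 6); since 10 ∣ 30, reducing mod 10 gives n ≡ 28 ≡ 8 (mod 10).

Converse. If n ≡ 4 (mod 6) and n ≡ 8 (mod 10), then by the Chinese remainder theorem n ≡ 28 (mod 30). This is exactly n ≡ 28 (mod 30).

The biconditional holds.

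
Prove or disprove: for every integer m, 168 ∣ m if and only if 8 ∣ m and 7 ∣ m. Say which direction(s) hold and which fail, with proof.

Not equivalent: only (⇒) holds.

(⟹) If 168 ∣ m, write m = 168q. Since 168 = 21·8, m = 8·(21q), so 8 ∣ m; and since 168 = 24·7, m = 7·(24q), so 7 ∣ m.

(⟸) This fails: take m = 56. Both 8 ∣ 56 and 7 ∣ 56, yet 56 is not a multiple of 168 (since 56 = 0·168 + 56), so 168 ∤ 56.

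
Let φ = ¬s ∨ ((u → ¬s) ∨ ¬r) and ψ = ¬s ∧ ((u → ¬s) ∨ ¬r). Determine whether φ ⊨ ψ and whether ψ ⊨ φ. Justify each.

[⇒] This fails. Under r = F, u = F, s = T, the left side is true but the right side is false.

[⇐] Assume the antecedent. If r is true, the antecedent forces (r = T, u = F, s = F) or (r = T, u = T, s = F), and ¬s ∨ ((u → ¬s) ∨ ¬r) holds there. If r is false, ¬s ∨ ((u → ¬s) ∨ ¬r) reduces to true regardless of the other variables. Either way ¬s ∨ ((u → ¬s) ∨ ¬r) holds.

Only the reverse direction holds.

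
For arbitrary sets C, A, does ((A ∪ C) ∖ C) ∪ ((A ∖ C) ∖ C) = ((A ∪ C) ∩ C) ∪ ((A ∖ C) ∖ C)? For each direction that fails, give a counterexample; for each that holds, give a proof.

(⊆) holds; (⊇) fails.

Reverse inclusion. This inclusion fails. Take C = {1}, A = ∅; then 1 ∈ ((A ∪ C) ∩ C) ∪ ((A ∖ C) ∖ C) but 1 ∉ ((A ∪ C) ∖ C) ∪ ((A ∖ C) ∖ C).

Forward inclusion. Let x ∈ ((A ∪ C) ∖ C) ∪ ((A ∖ C) ∖ C). Then x ∈ A and x ∉ C, from which x ∈ ((A ∪ C) ∩ C) ∪ ((A ∖ C) ∖ C).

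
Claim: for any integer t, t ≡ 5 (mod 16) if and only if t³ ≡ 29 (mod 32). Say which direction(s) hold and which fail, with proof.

Only the reverse direction holds.

(⟹) This fails: take t = 21. Then 21 ≡ 5 (mod 16), but 21³ = 9261 ≡ 13 (mod 32), not 29.

(⟸) Conversely, the residues r modulo 32 with r³ ≡ 29 (mod 32) are exactly {5}, and each is ≡ 5 (mod 16).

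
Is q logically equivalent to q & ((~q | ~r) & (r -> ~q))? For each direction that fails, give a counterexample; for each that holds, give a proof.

Only the reverse direction holds.

(←) Assume the antecedent. If r is true, the antecedent cannot hold. If r is false, the antecedent forces (r = F, q = T), and q holds there. Either way q holds.

(→) This fails. Under r = T, q = T, the left side is true but the right side is false.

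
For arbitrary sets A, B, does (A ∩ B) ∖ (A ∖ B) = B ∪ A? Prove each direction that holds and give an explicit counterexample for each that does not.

(⊆) holds; (⊇) fails.

Forward inclusion. Let x ∈ (A ∩ B) ∖ (A ∖ B). Then x ∈ A ∩ B, from which x ∈ B ∪ A.

Reverse inclusion. This inclusion fails. Take A = {1}, B = ∅; then 1 ∈ B ∪ A but 1 ∉ (A ∩ B) ∖ (A ∖ B).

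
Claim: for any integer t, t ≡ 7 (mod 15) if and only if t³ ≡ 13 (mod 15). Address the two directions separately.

(→) Suppose t ≡ 7 (mod 15). Write t = 15j + 7. Then (15j + 7)³ = 3375j³ + 4725j² + 2205j + 343 = 15(225j³ + 315j² + 147j + 22) + 13, so t³ ≡ 13 (mod 15).

(←) Conversely, suppose t³ ≡ 13 (mod 15). The only residue r in {0, …, 14} with r³ ≡ 13 (mod 15) is r = 7, so t ≡ 7 (mod 15).

Both directions hold.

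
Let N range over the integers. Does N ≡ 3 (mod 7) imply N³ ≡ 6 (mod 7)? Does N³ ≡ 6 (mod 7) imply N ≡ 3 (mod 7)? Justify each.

Not equivalent: only (⇒) holds.

Forward direction. Suppose N ≡ 3 (mod 7). Write N = 7j + 3. Then (7j + 3)³ = 343j³ + 441j² + 189j + 27 = 7(49j³ + 63j² + 27j + 3) + 6, so N³ ≡ 6 (mod 7).

Converse. This fails: take N = 5. Then 5³ = 125 ≡ 6 (mod 7), yet 5 ≡ 5 (mod 7), not 3.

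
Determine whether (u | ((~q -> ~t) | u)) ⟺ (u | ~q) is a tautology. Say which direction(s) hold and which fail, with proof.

Forward direction. This fails. Under u = F, q = T, t = F, the left side is true but the right side is false.

Converse. This fails. Under u = F, q = F, t = T, the left side is false but the right side is true.

Neither direction holds.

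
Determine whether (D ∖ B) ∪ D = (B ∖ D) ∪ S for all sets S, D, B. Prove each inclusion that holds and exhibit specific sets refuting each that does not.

Neither inclusion holds.

Forward inclusion. This inclusion fails. Take S = ∅, D = {1}, B = ∅; then 1 ∈ (D ∖ B) ∪ D but 1 ∉ (B ∖ D) ∪ S.

Reverse inclusion. This inclusion fails. Take S = {1}, D = ∅, B = ∅; then 1 ∈ (B ∖ D) ∪ S but 1 ∉ (D ∖ B) ∪ D.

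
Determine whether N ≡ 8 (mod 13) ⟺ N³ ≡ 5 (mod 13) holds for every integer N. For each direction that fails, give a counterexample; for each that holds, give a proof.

Converse. This fails: take N = 7. Then 7³ = 343 ≡ 5 (mod 13), yet 7 ≡ 7 (mod 13), not 8.

Forward direction. Suppose N ≡ 8 (mod 13). Write N = 13j + 8. Then (13j + 8)³ = 2197j³ + 4056j² + 2496j + 512 = 13(169j³ + 312j² + 192j + 39) + 5, so N³ ≡ 5 (mod 13).

Only the forward direction holds.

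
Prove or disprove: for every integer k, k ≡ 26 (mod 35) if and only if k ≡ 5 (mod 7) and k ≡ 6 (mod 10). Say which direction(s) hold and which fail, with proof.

(⇒) fails; (⇐) holds.

Forward direction. This fails: k = 61 gives 61 ≡ 26 (mod 35) but 61 ≡ 1 (mod 10), so the conjunction on the right does not hold.

Converse. If k ≡ 5 (mod 7) and k ≡ 6 (mod 10), then by the Chinese remainder theorem k ≡ 26 (mod 70). Since 26 ≡ 26 (mod 35) and 35 ∣ 70, we get k ≡ 26 (mod 35).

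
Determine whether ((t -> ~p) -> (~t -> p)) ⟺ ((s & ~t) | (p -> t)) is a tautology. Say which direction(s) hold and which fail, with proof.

(→) This fails. Under t = F, s = F, p = T, the left side is true but the right side is false.

(←) This fails. Under t = F, s = F, p = F, the left side is false but the right side is true.

Neither implication holds.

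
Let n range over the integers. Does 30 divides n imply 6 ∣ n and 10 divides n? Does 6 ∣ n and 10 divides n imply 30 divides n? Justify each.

The biconditional holds.

(→) If 30 ∣ n, write n = 30q. Since 30 = 5·6, n = 6·(5q), so 6 ∣ n; and since 30 = 3·10, n = 10·(3q), so 10 ∣ n.

(←) Suppose 6 ∣ n and 10 ∣ n. Any common multiple of 6 and 10 is a multiple of their lcm; here lcm(6, 10) = 6·10/gcd(6, 10) = 60/2 = 30, so 30 ∣ n.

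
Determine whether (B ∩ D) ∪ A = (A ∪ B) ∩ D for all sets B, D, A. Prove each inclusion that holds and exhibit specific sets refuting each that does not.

The sets are not equal: only the reverse inclusion holds.

(⊇) Let x ∈ (A ∪ B) ∩ D. Then either x ∈ B ∩ D and x ∉ A; or x ∈ D ∩ A and x ∉ B; or x ∈ B ∩ D ∩ A. In each case x ∈ (B ∩ D) ∪ A, so (A ∪ B) ∩ D ⊆ (B ∩ D) ∪ A.

(⊆) This inclusion fails. Take B = ∅, D = ∅, A = {1}; then 1 ∈ (B ∩ D) ∪ A but 1 ∉ (A ∪ B) ∩ D.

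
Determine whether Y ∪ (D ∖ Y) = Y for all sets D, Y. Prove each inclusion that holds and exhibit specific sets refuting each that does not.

(⟸) Let x ∈ Y. Then either x ∈ Y and x ∉ D; or x ∈ D ∩ Y. In each case x ∈ Y ∪ (D ∖ Y), so Y ⊆ Y ∪ (D ∖ Y).

(⟹) This inclusion fails. Take D = {1}, Y = ∅; then 1 ∈ Y ∪ (D ∖ Y) but 1 ∉ Y.

(⊆) fails; (⊇) holds.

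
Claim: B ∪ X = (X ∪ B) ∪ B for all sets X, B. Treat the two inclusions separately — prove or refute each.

The two sets are equal.

Forward inclusion. Let x ∈ B ∪ X. Then either x ∈ X and x ∉ B; or x ∈ B and x ∉ X; or x ∈ X ∩ B. In each case x ∈ (X ∪ B) ∪ B, so B ∪ X ⊆ (X ∪ B) ∪ B.

Reverse inclusion. Let x ∈ (X ∪ B) ∪ B. Then either x ∈ X and x ∉ B; or x ∈ B and x ∉ X; or x ∈ X ∩ B. In each case x ∈ B ∪ X, so (X ∪ B) ∪ B ⊆ B ∪ X.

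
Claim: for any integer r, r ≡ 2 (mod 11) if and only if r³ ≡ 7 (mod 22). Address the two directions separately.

(→) This fails: take r = 2. Then 2 ≡ 2 (mod 11), but 2³ = 8 ≡ 8 (mod 22), not 7.

(←) This fails: take r = 17. Then 17³ = 4913 ≡ 7 (mod 22), yet 17 ≡ 6 (mod 11), not 2.

(⇒) fails and (⇐) fails.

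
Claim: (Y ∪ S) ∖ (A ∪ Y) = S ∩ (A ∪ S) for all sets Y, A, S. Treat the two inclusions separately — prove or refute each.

Only the forward inclusion holds.

(⊆) Let x ∈ (Y ∪ S) ∖ (A ∪ Y). Then x ∈ S and x ∉ Y, A, from which x ∈ S ∩ (A ∪ S).

(⊇) This inclusion fails. Take Y = {1}, A = ∅, S = {1}; then 1 ∈ S ∩ (A ∪ S) but 1 ∉ (Y ∪ S) ∖ (A ∪ Y).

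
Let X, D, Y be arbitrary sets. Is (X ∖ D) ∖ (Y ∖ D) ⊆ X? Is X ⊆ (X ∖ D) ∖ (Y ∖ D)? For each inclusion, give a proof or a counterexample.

Only the forward inclusion holds.

(⊇) This inclusion fails. Take X = {1}, D = {1}, Y = ∅; then 1 ∈ X but 1 ∉ (X ∖ D) ∖ (Y ∖ D).

(⊆) Let x ∈ (X ∖ D) ∖ (Y ∖ D). Then x ∈ X and x ∉ D, Y, from which x ∈ X.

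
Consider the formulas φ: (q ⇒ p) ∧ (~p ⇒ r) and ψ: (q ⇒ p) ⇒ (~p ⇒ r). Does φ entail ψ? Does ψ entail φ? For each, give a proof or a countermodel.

Only the forward direction holds.

(→) Assume the antecedent. If p is true, (q ⇒ p) ⇒ (~p ⇒ r) reduces to true regardless of the other variables. If p is false, the antecedent forces (p = F, r = T, q = F), and (q ⇒ p) ⇒ (~p ⇒ r) holds there. Either way (q ⇒ p) ⇒ (~p ⇒ r) holds.

(←) This fails. Under p = F, r = F, q = T, the left side is false but the right side is true.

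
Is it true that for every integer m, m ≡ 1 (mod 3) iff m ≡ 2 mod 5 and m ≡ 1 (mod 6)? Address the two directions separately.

[⇒] This fails: m = 1 gives 1 ≡ 1 (mod 3) but 1 ≡ 1 (mod 5), so the conjunction on the right does not hold.

[⇐] Conversely, if m ≡ 2 (mod 5) and m ≡ 1 (mod 6), then by the Chinese remainder theorem m ≡ 7 (mod 30). Since 7 ≡ 1 (mod 3) and 3 ∣ 30, we get m ≡ 1 (mod 3).

Only the reverse direction holds.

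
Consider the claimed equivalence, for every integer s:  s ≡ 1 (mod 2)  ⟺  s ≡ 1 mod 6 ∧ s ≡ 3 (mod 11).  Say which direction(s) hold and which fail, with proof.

(⇒) fails; (⇐) holds.

(→) This fails: s = 1 gives 1 ≡ 1 (mod 2) but 1 ≡ 1 (mod 11), so the conjunction on the right does not hold.

(←) Conversely, if s ≡ 1 (mod 6) and s ≡ 3 (mod 11), then by the Chinese remainder theorem s ≡ 25 (mod 66). Since 25 ≡ 1 (mod 2) and 2 ∣ 66, we get s ≡ 1 (mod 2).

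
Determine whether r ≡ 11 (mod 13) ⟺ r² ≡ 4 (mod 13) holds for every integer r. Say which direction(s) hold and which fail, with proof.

Forward direction. Suppose r ≡ 11 (mod 13). Write r = 13j + 11. Then (13j + 11)² = 169j² + 286j + 121 = 13(13j² + 22j + 9) + 4, so r² ≡ 4 (mod 13).

Converse. This fails: take r = 2. Then 2² = 4 ≡ 4 (mod 13), yet 2 ≡ 2 (mod 13), not 11.

(⇒) holds; (⇐) fails.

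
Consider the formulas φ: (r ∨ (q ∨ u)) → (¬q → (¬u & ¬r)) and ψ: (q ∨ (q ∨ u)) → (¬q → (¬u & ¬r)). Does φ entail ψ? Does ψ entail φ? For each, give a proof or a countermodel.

Not equivalent: only (⇒) holds.

(⟸) This fails. Under r = T, u = F, q = F, the left side is false but the right side is true.

(⟹) Assume the antecedent. If u is true, the antecedent forces (r = F, u = T, q = T) or (r = T, u = T, q = T), and the consequent holds there. If u is false, the consequent reduces to true regardless of the other variables. Either way the consequent holds.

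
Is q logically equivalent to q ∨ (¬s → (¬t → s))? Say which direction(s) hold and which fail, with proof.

Only the forward implication holds.

(→) Assume the antecedent. If s is true, q ∨ (¬s → (¬t → s)) reduces to true regardless of the other variables. If s is false, the antecedent forces (s = F, t = F, q = T) or (s = F, t = T, q = T), and q ∨ (¬s → (¬t → s)) holds there. Either way q ∨ (¬s → (¬t → s)) holds.

(←) This fails. Under s = T, t = F, q = F, the left side is false but the right side is true.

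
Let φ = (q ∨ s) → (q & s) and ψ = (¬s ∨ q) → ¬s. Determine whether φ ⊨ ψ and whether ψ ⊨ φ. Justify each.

Forward direction. This fails. Under s = T, q = T, the left side is true but the right side is false.

Converse. This fails. Under s = T, q = F, the left side is false but the right side is true.

(⇒) fails and (⇐) fails.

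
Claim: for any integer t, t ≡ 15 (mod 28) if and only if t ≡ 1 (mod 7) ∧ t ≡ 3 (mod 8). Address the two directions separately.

The forward direction fails; the converse holds.

(⇒) This fails: t = 15 gives 15 ≡ 15 (mod 28) but 15 ≡ 7 (mod 8), so the conjunction on the right does not hold.

(⇐) Conversely, if t ≡ 1 (mod 7) and t ≡ 3 (mod 8), then by the Chinese remainder theorem t ≡ 43 (mod 56). Since 43 ≡ 15 (mod 28) and 28 ∣ 56, we get t ≡ 15 (mod 28).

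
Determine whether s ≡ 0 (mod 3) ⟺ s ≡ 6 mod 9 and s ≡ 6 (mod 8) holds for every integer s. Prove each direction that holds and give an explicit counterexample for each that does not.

(⟹) This fails: s = 0 gives 0 ≡ 0 (mod 3) but 0 ≡ 0 (mod 9), so the conjunction on the right does not hold.

(⟸) Conversely, if s ≡ 6 (mod 9) and s ≡ 6 (mod 8), then by the Chinese remainder theorem s ≡ 6 (mod 72). Since 6 ≡ 0 (mod 3) and 3 ∣ 72, we get s ≡ 0 (mod 3).

The forward direction fails; the converse holds.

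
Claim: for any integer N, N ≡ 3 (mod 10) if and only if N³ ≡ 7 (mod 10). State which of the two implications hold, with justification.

(⇒) Suppose N ≡ 3 (mod 10). Write N = 10j + 3. Then (10j + 3)³ = 1000j³ + 900j² + 270j + 27 = 10(100j³ + 90j² + 27j + 2) + 7, so N³ ≡ 7 (mod 10).

(⇐) Conversely, suppose N³ ≡ 7 (mod 10). The only residue r in {0, …, 9} with r³ ≡ 7 (mod 10) is r = 3, so N ≡ 3 (mod 10).

The biconditional holds.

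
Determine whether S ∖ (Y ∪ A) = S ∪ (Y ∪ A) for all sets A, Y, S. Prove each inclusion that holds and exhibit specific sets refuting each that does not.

(⊆) holds; (⊇) fails.

Reverse inclusion. This inclusion fails. Take A = {1}, Y = ∅, S = ∅; then 1 ∈ S ∪ (Y ∪ A) but 1 ∉ S ∖ (Y ∪ A).

Forward inclusion. Let x ∈ S ∖ (Y ∪ A). Then x ∈ S and x ∉ A, Y, from which x ∈ S ∪ (Y ∪ A).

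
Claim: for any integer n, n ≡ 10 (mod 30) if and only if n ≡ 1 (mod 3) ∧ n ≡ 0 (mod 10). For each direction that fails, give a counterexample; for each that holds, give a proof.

(→) Suppose n ≡ 10 (mod 30); write n = 30j + 10. Since 3 ∣ 30, reducing mod 3 gives n ≡ 10 ≡ 1 (mod 3); since 10 ∣ 30, reducing mod 10 gives n ≡ 10 ≡ 0 (mod 10).

(←) Conversely, if n ≡ 1 (mod 3) and n ≡ 0 (mod 10), then by the Chinese remainder theorem n ≡ 10 (mod 30). This is exactly n ≡ 10 (mod 30).

Both directions hold.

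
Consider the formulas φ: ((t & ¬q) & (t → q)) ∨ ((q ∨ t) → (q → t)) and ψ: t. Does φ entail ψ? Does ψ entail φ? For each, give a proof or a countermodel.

Only the converse holds.

(←) Assume the antecedent. If q is true, the antecedent forces (q = T, t = T), and the consequent holds there. If q is false, the consequent reduces to true regardless of the other variables. Either way the consequent holds.

(→) This fails. Under q = F, t = F, the left side is true but the right side is false.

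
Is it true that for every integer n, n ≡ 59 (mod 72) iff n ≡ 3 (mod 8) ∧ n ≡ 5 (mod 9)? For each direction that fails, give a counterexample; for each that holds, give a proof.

Both directions hold.

[⇒] Suppose n ≡ 59 (mod 72); write n = 72j + 59. Since 8 ∣ 72, reducing mod 8 gives n ≡ 59 ≡ 3 (mod 8); since 9 ∣ 72, reducing mod 9 gives n ≡ 59 ≡ 5 (mod 9).

[⇐] Conversely, if n ≡ 3 (mod 8) and n ≡ 5 (mod 9), then by the Chinese remainder theorem n ≡ 59 (mod 72). This is exactly n ≡ 59 (mod 72).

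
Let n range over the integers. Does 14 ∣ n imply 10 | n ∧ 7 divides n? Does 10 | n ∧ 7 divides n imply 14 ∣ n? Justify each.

Forward direction. This fails: take n = 14. Certainly 14 ∣ 14, but 10 ∤ 14.

Converse. Suppose 10 ∣ n and 7 ∣ n. Any common multiple of 10 and 7 is a multiple of their lcm; here gcd(10, 7) = 1, so lcm(10, 7) = 10·7 = 70, so 70 ∣ n. Since 14 ∣ 70, it follows that 14 ∣ n.

Only the converse holds.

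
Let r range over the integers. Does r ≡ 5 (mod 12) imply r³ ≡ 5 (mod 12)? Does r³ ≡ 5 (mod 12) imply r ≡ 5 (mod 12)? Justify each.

The biconditional holds.

[⇐] Suppose r³ ≡ 5 (mod 12). The only residue r in {0, …, 11} with r³ ≡ 5 (mod 12) is r = 5, so r ≡ 5 (mod 12).

[⇒] Suppose r ≡ 5 (mod 12). Write r = 12j + 5. Then (12j + 5)³ = 1728j³ + 2160j² + 900j + 125 = 12(144j³ + 180j² + 75j + 10) + 5, so r³ ≡ 5 (mod 12).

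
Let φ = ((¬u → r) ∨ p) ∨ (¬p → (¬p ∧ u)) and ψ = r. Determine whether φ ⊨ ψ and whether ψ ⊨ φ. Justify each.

Only the reverse direction holds.

[⇒] This fails. Under u = T, r = F, p = F, the left side is true but the right side is false.

[⇐] Assume the antecedent. If u is true, the consequent reduces to true regardless of the other variables. If u is false, the antecedent forces (u = F, r = T, p = F) or (u = F, r = T, p = T), and the consequent holds there. Either way the consequent holds.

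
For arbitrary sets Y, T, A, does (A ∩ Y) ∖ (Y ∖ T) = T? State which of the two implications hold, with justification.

(⟹) Let x ∈ (A ∩ Y) ∖ (Y ∖ T). Then x ∈ Y ∩ T ∩ A, from which x ∈ T.

(⟸) This inclusion fails. Take Y = ∅, T = {1}, A = ∅; then 1 ∈ T but 1 ∉ (A ∩ Y) ∖ (Y ∖ T).

Only the forward inclusion holds.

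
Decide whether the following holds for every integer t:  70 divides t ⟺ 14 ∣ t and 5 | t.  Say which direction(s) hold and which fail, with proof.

(⟹) If 70 ∣ t, write t = 70q. Since 70 = 5·14, t = 14·(5q), so 14 ∣ t; and since 70 = 14·5, t = 5·(14q), so 5 ∣ t.

(⟸) Suppose 14 ∣ t and 5 ∣ t. Any common multiple of 14 and 5 is a multiple of their lcm; here gcd(14, 5) = 1, so lcm(14, 5) = 14·5 = 70, so 70 ∣ t.

Equivalent; both directions hold.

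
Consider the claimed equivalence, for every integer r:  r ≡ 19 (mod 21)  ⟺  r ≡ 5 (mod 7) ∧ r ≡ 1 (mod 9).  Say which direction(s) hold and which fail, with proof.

(⇒) fails; (⇐) holds.

Forward direction. This fails: r = 40 gives 40 ≡ 19 (mod 21) but 40 ≡ 4 (mod 9), so the conjunction on the right does not hold.

Converse. If r ≡ 5 (mod 7) and r ≡ 1 (mod 9), then by the Chinese remainder theorem r ≡ 19 (mod 63). Since 19 ≡ 19 (mod 21) and 21 ∣ 63, we get r ≡ 19 (mod 21).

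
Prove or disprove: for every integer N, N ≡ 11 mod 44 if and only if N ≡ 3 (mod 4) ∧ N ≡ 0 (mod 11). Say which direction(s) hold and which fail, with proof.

[⇒] Suppose N ≡ 11 (mod 44); write N = 44j + 11. Since 4 ∣ 44, reducing mod 4 gives N ≡ 11 ≡ 3 (mod 4); since 11 ∣ 44, reducing mod 11 gives N ≡ 11 ≡ 0 (mod 11).

[⇐] Conversely, if N ≡ 3 (mod 4) and N ≡ 0 (mod 11), then by the Chinese remainder theorem N ≡ 11 (mod 44). This is exactly N ≡ 11 (mod 44).

Both implications hold.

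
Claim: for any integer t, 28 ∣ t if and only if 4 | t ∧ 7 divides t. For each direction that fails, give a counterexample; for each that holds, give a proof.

Equivalent; both directions hold.

[⇐] Suppose 4 ∣ t and 7 ∣ t. Any common multiple of 4 and 7 is a multiple of their lcm; here gcd(4, 7) = 1, so lcm(4, 7) = 4·7 = 28, so 28 ∣ t.

[⇒] If 28 ∣ t, write t = 28q. Since 28 = 7·4, t = 4·(7q), so 4 ∣ t; and since 28 = 4·7, t = 7·(4q), so 7 ∣ t.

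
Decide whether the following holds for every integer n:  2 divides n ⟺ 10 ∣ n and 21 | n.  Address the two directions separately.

(⟹) This fails: take n = 2. Certainly 2 ∣ 2, but 10 ∤ 2.

(⟸) Suppose 10 ∣ n and 21 ∣ n. Any common multiple of 10 and 21 is a multiple of their lcm; here gcd(10, 21) = 1, so lcm(10, 21) = 10·21 = 210, so 210 ∣ n. Since 2 ∣ 210, it follows that 2 ∣ n.

(⇒) fails; (⇐) holds.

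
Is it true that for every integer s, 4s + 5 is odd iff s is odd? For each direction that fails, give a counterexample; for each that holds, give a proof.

(⟹) This fails: take s = 4. Then 4s + 5 = 21, which is odd, yet s = 4 is even, not odd.

(⟸) Suppose s is odd. Since 4 is even, 4s is even for every s, so 4s + 5 has the same parity as 5, which is odd. Hence 4s + 5 is odd.

Not equivalent: only (⇐) holds.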